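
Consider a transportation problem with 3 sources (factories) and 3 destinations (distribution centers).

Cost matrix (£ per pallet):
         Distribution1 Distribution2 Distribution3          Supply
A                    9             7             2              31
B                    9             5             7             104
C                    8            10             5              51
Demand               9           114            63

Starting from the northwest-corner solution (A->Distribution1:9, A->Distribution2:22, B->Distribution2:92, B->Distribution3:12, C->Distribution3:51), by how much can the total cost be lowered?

Current plan cost = 9·9 + 22·7 + 92·5 + 12·7 + 51·5 = £1034.
Optimal plan:
  A->Distribution2: 10 × £7 = £70
  A->Distribution3: 21 × £2 = £42
  B->Distribution2: 104 × £5 = £520
  C->Distribution1: 9 × £8 = £72
  C->Distribution3: 42 × £5 = £210
Optimal cost = £914.
Saving = 1034 − 914 = £120.

120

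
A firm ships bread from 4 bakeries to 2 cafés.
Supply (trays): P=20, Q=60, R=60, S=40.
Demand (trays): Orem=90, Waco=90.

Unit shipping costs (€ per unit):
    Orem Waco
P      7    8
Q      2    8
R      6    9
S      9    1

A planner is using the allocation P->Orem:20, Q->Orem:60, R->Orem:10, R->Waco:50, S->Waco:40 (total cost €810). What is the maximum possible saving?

40

Current plan cost = 20·7 + 60·2 + 10·6 + 50·9 + 40·1 = €810.
Optimal plan:
  P to Waco: 20 × €8 = €160
  Q to Orem: 60 × €2 = €120
  R to Orem: 30 × €6 = €180
  R to Waco: 30 × €9 = €270
  S to Waco: 40 × €1 = €40
Optimal cost = €770.
Saving = 810 − 770 = €40.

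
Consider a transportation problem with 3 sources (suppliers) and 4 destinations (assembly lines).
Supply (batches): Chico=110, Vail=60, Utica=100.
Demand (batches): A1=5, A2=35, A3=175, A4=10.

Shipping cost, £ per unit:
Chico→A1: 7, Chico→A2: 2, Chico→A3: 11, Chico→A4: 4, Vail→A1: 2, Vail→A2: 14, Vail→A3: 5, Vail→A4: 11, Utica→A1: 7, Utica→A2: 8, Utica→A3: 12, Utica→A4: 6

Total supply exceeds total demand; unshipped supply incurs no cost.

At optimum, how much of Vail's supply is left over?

0

Minimum-cost shipments:
  Chico->A2: 35 batches
  Chico->A3: 65 batches
  Chico->A4: 10 batches
  Vail->A3: 60 batches
  Utica->A1: 5 batches
  Utica->A3: 50 batches
Total cost = £1760.
Vail ships 60 of its 60, leaving 0.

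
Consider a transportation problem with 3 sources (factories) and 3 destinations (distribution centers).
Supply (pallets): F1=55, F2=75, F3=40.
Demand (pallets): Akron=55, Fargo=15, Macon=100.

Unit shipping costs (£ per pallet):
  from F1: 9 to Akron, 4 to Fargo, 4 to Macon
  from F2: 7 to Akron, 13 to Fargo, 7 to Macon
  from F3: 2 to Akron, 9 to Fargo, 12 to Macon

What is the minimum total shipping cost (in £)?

Optimal allocation:
  F1 to Fargo: 15 pallets
  F1 to Macon: 40 pallets
  F2 to Akron: 15 pallets
  F2 to Macon: 60 pallets
  F3 to Akron: 40 pallets
Total cost = £825.

825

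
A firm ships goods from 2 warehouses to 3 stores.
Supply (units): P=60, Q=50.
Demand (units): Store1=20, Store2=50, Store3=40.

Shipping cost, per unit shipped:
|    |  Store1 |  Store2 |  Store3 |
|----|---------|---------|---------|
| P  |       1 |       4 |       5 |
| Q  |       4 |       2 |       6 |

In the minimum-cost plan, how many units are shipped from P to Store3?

40

The minimum-cost plan:
  P→Store1: 20 units
  P→Store3: 40 units
  Q→Store2: 50 units
Total cost = 320.
So P→Store3 carries 40 units.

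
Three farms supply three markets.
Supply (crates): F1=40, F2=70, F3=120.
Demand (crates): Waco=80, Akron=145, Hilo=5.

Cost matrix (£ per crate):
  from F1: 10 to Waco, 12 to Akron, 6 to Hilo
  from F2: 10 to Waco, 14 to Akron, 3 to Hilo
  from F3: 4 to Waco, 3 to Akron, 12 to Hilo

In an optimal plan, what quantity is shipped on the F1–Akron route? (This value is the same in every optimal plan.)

25

Optimal shipments:
  F1→Waco: 15 × £10 = £150
  F1→Akron: 25 × £12 = £300
  F2→Waco: 65 × £10 = £650
  F2→Hilo: 5 × £3 = £15
  F3→Akron: 120 × £3 = £360
Total cost = £1475.
So F1→Akron carries 25 crates.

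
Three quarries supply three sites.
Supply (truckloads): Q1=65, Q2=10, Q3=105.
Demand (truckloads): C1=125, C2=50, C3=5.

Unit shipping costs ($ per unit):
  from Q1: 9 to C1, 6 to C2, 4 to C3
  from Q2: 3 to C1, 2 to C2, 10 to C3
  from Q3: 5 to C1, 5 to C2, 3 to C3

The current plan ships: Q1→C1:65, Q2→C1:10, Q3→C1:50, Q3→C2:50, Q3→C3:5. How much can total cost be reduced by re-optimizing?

Current plan cost = 65·9 + 10·3 + 50·5 + 50·5 + 5·3 = $1130.
Optimal plan:
  Q1->C1: 10 × $9 = $90
  Q1->C2: 50 × $6 = $300
  Q1->C3: 5 × $4 = $20
  Q2->C1: 10 × $3 = $30
  Q3->C1: 105 × $5 = $525
Optimal cost = $965.
Saving = 1130 − 965 = $165.

165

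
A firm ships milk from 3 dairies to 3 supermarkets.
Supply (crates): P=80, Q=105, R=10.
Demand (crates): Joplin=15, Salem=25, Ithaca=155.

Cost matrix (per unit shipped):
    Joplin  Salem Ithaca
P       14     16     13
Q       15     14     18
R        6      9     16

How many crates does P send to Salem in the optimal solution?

0

Solving gives:
  P–Ithaca: 80 crates
  Q–Joplin: 5 crates
  Q–Salem: 25 crates
  Q–Ithaca: 75 crates
  R–Joplin: 10 crates
Total cost = 2875.
The route P→Salem is not used.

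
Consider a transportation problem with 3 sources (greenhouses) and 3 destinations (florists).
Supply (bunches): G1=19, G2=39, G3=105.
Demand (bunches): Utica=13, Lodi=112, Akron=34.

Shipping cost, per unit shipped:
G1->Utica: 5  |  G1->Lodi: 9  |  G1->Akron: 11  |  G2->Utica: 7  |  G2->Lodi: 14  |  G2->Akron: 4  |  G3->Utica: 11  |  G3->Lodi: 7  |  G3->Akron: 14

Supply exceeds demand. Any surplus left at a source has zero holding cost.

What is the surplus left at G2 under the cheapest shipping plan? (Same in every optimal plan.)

Minimum-cost shipments:
  G1–Utica: 12 × 5 = 60
  G1–Lodi: 7 × 9 = 63
  G2–Utica: 1 × 7 = 7
  G2–Akron: 34 × 4 = 136
  G3–Lodi: 105 × 7 = 735
Total cost = 1001.
G2 ships 35 of its 39, leaving 4.

4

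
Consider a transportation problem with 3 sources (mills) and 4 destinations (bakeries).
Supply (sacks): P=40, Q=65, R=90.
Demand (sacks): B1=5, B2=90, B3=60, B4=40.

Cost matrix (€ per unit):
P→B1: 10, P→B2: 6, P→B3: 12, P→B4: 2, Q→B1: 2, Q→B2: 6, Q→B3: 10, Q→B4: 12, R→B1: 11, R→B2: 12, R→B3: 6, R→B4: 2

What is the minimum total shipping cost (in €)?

990

An optimal shipping plan:
  P->B2: 30 × €6 = €180
  P->B4: 10 × €2 = €20
  Q->B1: 5 × €2 = €10
  Q->B2: 60 × €6 = €360
  R->B3: 60 × €6 = €360
  R->B4: 30 × €2 = €60
Total = 180 + 20 + 10 + 360 + 360 + 60 = €990.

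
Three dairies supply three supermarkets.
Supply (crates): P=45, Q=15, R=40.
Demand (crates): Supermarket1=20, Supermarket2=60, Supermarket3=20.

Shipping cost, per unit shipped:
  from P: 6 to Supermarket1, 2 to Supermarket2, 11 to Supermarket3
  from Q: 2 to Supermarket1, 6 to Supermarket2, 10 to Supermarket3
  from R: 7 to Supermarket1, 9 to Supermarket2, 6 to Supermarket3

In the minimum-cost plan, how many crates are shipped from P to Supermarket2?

The minimum-cost plan:
  P→Supermarket2: 45 crates
  Q→Supermarket1: 15 crates
  R→Supermarket1: 5 crates
  R→Supermarket2: 15 crates
  R→Supermarket3: 20 crates
Total cost = 410.
So P→Supermarket2 carries 45 crates.

45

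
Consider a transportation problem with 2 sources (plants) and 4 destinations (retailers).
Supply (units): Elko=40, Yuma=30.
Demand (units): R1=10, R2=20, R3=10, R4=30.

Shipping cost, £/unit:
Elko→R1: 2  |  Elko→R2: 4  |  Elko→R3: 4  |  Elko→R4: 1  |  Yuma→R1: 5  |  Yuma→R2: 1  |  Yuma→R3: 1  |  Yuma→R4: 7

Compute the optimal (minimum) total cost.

80

A cheapest plan:
  Elko→R1: 10 × £2 = £20
  Elko→R4: 30 × £1 = £30
  Yuma→R2: 20 × £1 = £20
  Yuma→R3: 10 × £1 = £10
Total = 20 + 30 + 20 + 10 = £80.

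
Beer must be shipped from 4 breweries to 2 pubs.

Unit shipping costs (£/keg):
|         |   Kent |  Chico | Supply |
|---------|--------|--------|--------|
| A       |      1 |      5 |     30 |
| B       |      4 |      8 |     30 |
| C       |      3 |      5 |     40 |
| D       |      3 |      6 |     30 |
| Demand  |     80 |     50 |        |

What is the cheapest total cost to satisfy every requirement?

A cheapest plan:
  A to Kent: 30 × £1 = £30
  B to Kent: 30 × £4 = £120
  C to Chico: 40 × £5 = £200
  D to Kent: 20 × £3 = £60
  D to Chico: 10 × £6 = £60
Total = 30 + 120 + 200 + 60 + 60 = £470.
(Supply check: A ships 30; B ships 30; C ships 40; D ships 30.)

470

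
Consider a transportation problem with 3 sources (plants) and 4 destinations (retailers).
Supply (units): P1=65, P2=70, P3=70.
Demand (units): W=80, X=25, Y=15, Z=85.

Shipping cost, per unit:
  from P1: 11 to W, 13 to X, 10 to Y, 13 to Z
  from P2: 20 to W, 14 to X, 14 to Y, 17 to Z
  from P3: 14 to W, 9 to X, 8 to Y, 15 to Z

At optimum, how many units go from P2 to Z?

70

The minimum-cost plan:
  P1->W: 65 × 11 = 715
  P2->Z: 70 × 17 = 1190
  P3->W: 15 × 14 = 210
  P3->X: 25 × 9 = 225
  P3->Y: 15 × 8 = 120
  P3->Z: 15 × 15 = 225
Total cost = 2685.
So P2→Z carries 70 units.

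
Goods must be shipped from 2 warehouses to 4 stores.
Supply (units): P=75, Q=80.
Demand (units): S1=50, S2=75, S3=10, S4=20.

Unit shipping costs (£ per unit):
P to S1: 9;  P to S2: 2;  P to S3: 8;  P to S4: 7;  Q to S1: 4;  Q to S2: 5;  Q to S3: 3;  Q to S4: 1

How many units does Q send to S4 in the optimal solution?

Optimal shipments:
  P to S2: 75 × £2 = £150
  Q to S1: 50 × £4 = £200
  Q to S3: 10 × £3 = £30
  Q to S4: 20 × £1 = £20
Total cost = £400.
So Q→S4 carries 20 units.

20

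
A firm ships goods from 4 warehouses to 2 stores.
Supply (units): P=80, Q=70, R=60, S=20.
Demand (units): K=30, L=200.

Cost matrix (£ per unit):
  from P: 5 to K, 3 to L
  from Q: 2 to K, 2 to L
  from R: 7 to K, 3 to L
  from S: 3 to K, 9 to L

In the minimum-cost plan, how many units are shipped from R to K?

0

The minimum-cost plan:
  P→L: 80 units
  Q→K: 10 units
  Q→L: 60 units
  R→L: 60 units
  S→K: 20 units
Total cost = £620.
The route R→K is not used.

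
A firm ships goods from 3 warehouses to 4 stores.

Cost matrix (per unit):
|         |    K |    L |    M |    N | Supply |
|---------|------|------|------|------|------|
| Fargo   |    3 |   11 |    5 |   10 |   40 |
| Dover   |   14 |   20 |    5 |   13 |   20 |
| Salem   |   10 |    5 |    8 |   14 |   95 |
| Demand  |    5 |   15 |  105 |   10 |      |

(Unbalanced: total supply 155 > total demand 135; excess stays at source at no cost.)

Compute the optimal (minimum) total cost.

895

Optimal allocation:
  Fargo–K: 5 × 3 = 15
  Fargo–M: 25 × 5 = 125
  Fargo–N: 10 × 10 = 100
  Dover–M: 20 × 5 = 100
  Salem–L: 15 × 5 = 75
  Salem–M: 60 × 8 = 480
Total = 15 + 125 + 100 + 100 + 75 + 480 = 895.
(Supply check: Fargo ships 40; Dover ships 20; Salem ships 75.)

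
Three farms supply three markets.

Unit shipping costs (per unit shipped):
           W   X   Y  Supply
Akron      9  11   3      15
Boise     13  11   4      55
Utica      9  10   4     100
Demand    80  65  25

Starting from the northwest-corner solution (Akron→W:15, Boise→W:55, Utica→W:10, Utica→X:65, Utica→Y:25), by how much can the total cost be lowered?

Current plan cost = 15·9 + 55·13 + 10·9 + 65·10 + 25·4 = 1690.
Optimal plan:
  Akron->Y: 15 × 3 = 45
  Boise->X: 45 × 11 = 495
  Boise->Y: 10 × 4 = 40
  Utica->W: 80 × 9 = 720
  Utica->X: 20 × 10 = 200
Optimal cost = 1500.
Saving = 1690 − 1500 = 190.

190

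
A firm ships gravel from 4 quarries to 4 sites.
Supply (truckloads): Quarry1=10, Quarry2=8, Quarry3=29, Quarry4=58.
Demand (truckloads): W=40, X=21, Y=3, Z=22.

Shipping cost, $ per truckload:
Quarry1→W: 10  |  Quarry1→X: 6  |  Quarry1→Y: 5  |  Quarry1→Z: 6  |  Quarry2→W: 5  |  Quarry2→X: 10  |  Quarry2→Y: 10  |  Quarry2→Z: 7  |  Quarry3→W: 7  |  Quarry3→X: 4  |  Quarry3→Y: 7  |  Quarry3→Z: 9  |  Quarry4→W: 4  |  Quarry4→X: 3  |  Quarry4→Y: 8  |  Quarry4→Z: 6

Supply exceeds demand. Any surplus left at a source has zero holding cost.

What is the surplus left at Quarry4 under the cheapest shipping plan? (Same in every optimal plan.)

0

Minimum-cost shipments:
  Quarry1 to Y: 3 × $5 = $15
  Quarry1 to Z: 7 × $6 = $42
  Quarry2 to Z: 8 × $7 = $56
  Quarry3 to X: 10 × $4 = $40
  Quarry4 to W: 40 × $4 = $160
  Quarry4 to X: 11 × $3 = $33
  Quarry4 to Z: 7 × $6 = $42
Total cost = $388.
Quarry4 ships 58 of its 58, leaving 0.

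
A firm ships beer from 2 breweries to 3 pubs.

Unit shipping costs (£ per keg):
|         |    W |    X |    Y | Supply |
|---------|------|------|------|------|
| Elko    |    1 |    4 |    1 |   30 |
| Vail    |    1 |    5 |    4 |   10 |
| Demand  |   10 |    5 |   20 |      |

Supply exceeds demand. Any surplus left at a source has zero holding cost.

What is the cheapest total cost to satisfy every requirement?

An optimal shipping plan:
  Elko–W: 5 kegs
  Elko–X: 5 kegs
  Elko–Y: 20 kegs
  Vail–W: 5 kegs
Total cost = £50.
(Supply check: Elko ships 30; Vail ships 5.)

50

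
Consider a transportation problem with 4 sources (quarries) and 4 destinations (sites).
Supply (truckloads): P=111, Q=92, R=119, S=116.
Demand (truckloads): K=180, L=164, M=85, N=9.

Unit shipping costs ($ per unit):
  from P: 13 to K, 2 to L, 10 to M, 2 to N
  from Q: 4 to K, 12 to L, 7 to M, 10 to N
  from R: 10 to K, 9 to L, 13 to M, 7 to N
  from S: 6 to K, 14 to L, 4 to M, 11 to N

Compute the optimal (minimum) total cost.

A cheapest plan:
  P–L: 111 × $2 = $222
  Q–K: 92 × $4 = $368
  R–K: 57 × $10 = $570
  R–L: 53 × $9 = $477
  R–N: 9 × $7 = $63
  S–K: 31 × $6 = $186
  S–M: 85 × $4 = $340
Total = 222 + 368 + 570 + 477 + 63 + 186 + 340 = $2226.

2226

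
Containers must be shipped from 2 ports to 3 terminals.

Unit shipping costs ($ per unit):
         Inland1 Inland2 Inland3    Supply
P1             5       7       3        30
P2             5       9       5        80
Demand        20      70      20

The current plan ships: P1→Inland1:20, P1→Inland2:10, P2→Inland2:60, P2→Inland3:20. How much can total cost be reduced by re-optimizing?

40

Current plan cost = 20·5 + 10·7 + 60·9 + 20·5 = $810.
Optimal plan:
  P1->Inland2: 30 × $7 = $210
  P2->Inland1: 20 × $5 = $100
  P2->Inland2: 40 × $9 = $360
  P2->Inland3: 20 × $5 = $100
Optimal cost = $770.
Saving = 810 − 770 = $40.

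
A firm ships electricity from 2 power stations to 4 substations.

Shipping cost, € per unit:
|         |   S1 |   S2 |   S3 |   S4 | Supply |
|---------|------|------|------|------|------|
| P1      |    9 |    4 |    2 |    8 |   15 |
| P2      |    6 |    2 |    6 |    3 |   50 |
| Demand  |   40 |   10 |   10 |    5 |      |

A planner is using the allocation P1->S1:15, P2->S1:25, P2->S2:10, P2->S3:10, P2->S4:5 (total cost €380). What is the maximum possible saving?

Current plan cost = 15·9 + 25·6 + 10·2 + 10·6 + 5·3 = €380.
Optimal plan:
  P1→S2: 5 × €4 = €20
  P1→S3: 10 × €2 = €20
  P2→S1: 40 × €6 = €240
  P2→S2: 5 × €2 = €10
  P2→S4: 5 × €3 = €15
Optimal cost = €305.
Saving = 380 − 305 = €75.

75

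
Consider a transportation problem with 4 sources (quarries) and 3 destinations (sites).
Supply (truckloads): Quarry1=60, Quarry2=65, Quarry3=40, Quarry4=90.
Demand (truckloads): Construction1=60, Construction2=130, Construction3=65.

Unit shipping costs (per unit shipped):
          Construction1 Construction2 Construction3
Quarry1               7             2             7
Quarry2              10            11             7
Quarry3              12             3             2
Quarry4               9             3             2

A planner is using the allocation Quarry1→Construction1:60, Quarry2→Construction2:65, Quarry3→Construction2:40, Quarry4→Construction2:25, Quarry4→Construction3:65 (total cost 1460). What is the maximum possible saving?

375

Current plan cost = 60·7 + 65·11 + 40·3 + 25·3 + 65·2 = 1460.
Optimal plan:
  Quarry1→Construction2: 60 × 2 = 120
  Quarry2→Construction1: 60 × 10 = 600
  Quarry2→Construction3: 5 × 7 = 35
  Quarry3→Construction2: 40 × 3 = 120
  Quarry4→Construction2: 30 × 3 = 90
  Quarry4→Construction3: 60 × 2 = 120
Optimal cost = 1085.
Saving = 1460 − 1085 = 375.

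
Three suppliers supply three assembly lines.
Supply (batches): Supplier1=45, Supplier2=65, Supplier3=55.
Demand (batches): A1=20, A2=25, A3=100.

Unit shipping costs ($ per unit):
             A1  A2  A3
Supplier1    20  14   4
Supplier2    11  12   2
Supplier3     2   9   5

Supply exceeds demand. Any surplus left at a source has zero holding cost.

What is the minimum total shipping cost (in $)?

535

One minimum-cost allocation:
  Supplier1 to A3: 35 × $4 = $140
  Supplier2 to A3: 65 × $2 = $130
  Supplier3 to A1: 20 × $2 = $40
  Supplier3 to A2: 25 × $9 = $225
Total = 140 + 130 + 40 + 225 = $535.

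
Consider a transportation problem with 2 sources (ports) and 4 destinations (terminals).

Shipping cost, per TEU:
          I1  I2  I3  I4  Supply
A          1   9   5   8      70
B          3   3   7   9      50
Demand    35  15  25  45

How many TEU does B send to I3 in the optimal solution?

Solving gives:
  A→I1: 35 × 1 = 35
  A→I3: 25 × 5 = 125
  A→I4: 10 × 8 = 80
  B→I2: 15 × 3 = 45
  B→I4: 35 × 9 = 315
Total cost = 600.
The route B→I3 is not used.

0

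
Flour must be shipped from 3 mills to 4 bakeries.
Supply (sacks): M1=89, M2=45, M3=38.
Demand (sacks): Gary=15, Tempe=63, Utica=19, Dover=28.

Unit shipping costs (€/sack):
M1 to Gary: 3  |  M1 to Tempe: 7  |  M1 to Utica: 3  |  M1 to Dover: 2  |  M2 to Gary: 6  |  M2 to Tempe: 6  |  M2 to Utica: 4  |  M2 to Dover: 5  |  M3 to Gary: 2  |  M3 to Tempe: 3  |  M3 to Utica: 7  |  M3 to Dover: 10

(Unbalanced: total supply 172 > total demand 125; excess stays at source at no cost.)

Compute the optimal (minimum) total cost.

Optimal allocation:
  M1 to Gary: 15 × €3 = €45
  M1 to Utica: 19 × €3 = €57
  M1 to Dover: 28 × €2 = €56
  M2 to Tempe: 25 × €6 = €150
  M3 to Tempe: 38 × €3 = €114
Total = 45 + 57 + 56 + 150 + 114 = €422.

422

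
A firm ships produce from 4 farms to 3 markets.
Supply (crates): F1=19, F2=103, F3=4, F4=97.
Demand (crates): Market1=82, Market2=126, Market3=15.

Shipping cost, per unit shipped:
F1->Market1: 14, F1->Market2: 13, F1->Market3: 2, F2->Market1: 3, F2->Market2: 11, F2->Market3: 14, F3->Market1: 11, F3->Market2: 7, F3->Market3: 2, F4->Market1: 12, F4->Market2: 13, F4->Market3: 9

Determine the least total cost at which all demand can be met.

1848

An optimal shipping plan:
  F1→Market2: 4 × 13 = 52
  F1→Market3: 15 × 2 = 30
  F2→Market1: 82 × 3 = 246
  F2→Market2: 21 × 11 = 231
  F3→Market2: 4 × 7 = 28
  F4→Market2: 97 × 13 = 1261
Total = 52 + 30 + 246 + 231 + 28 + 1261 = 1848.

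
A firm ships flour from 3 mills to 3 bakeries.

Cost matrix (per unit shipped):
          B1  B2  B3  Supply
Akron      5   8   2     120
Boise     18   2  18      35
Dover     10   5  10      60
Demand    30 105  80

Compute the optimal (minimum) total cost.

One minimum-cost allocation:
  Akron to B1: 30 sacks
  Akron to B2: 10 sacks
  Akron to B3: 80 sacks
  Boise to B2: 35 sacks
  Dover to B2: 60 sacks
Total cost = 760.

760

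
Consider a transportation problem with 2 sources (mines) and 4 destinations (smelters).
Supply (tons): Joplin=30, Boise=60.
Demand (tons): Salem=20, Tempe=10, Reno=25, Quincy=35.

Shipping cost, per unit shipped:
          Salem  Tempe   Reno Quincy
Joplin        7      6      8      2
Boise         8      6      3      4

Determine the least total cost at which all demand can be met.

375

An optimal shipping plan:
  Joplin->Quincy: 30 × 2 = 60
  Boise->Salem: 20 × 8 = 160
  Boise->Tempe: 10 × 6 = 60
  Boise->Reno: 25 × 3 = 75
  Boise->Quincy: 5 × 4 = 20
Total = 60 + 160 + 60 + 75 + 20 = 375.
(Supply check: Joplin ships 30; Boise ships 60.)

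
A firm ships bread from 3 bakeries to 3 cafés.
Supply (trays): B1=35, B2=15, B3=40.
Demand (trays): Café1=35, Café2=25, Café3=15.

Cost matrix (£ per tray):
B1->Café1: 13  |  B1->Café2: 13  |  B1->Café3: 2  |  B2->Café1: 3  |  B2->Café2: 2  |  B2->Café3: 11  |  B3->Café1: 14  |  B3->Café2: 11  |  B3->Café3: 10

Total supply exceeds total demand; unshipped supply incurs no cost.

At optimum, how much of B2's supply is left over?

0

An optimal plan:
  B1–Café1: 20 × £13 = £260
  B1–Café3: 15 × £2 = £30
  B2–Café1: 15 × £3 = £45
  B3–Café2: 25 × £11 = £275
Total cost = £610.
B2 ships 15 of its 15, leaving 0.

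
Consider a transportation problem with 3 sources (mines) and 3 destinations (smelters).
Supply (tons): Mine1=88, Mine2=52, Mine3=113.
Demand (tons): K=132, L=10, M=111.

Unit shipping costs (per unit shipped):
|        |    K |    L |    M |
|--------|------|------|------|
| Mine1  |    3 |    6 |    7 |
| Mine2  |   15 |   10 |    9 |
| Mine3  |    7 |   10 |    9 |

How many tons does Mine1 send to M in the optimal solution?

0

Solving gives:
  Mine1 to K: 78 tons
  Mine1 to L: 10 tons
  Mine2 to M: 52 tons
  Mine3 to K: 54 tons
  Mine3 to M: 59 tons
Total cost = 1671.
The route Mine1→M is not used.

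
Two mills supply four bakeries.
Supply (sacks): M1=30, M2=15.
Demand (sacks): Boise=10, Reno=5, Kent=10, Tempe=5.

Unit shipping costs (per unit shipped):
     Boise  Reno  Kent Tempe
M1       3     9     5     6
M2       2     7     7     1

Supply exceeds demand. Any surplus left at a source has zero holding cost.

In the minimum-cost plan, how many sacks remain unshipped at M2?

0

Minimum-cost shipments:
  M1→Boise: 5 × 3 = 15
  M1→Kent: 10 × 5 = 50
  M2→Boise: 5 × 2 = 10
  M2→Reno: 5 × 7 = 35
  M2→Tempe: 5 × 1 = 5
Total cost = 115.
M2 ships 15 of its 15, leaving 0.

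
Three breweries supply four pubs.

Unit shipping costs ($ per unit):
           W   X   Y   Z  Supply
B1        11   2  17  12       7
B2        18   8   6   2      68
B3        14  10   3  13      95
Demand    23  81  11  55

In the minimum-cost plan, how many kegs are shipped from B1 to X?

The minimum-cost plan:
  B1 to X: 7 × $2 = $14
  B2 to X: 13 × $8 = $104
  B2 to Z: 55 × $2 = $110
  B3 to W: 23 × $14 = $322
  B3 to X: 61 × $10 = $610
  B3 to Y: 11 × $3 = $33
Total cost = $1193.
So B1→X carries 7 kegs.

7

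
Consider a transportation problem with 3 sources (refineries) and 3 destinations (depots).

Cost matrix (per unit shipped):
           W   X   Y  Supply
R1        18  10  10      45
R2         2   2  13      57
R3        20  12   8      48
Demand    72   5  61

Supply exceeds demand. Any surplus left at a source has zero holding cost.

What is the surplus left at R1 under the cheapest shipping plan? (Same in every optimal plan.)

12

An optimal plan:
  R1→W: 15 × 18 = 270
  R1→X: 5 × 10 = 50
  R1→Y: 13 × 10 = 130
  R2→W: 57 × 2 = 114
  R3→Y: 48 × 8 = 384
Total cost = 948.
R1 ships 33 of its 45, leaving 12.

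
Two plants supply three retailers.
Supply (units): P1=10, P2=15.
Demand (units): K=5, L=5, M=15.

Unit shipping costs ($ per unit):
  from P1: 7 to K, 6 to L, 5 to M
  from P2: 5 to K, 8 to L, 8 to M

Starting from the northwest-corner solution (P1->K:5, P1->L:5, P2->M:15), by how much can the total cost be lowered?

30

Current plan cost = 5·7 + 5·6 + 15·8 = $185.
Optimal plan:
  P1–M: 10 × $5 = $50
  P2–K: 5 × $5 = $25
  P2–L: 5 × $8 = $40
  P2–M: 5 × $8 = $40
Optimal cost = $155.
Saving = 185 − 155 = $30.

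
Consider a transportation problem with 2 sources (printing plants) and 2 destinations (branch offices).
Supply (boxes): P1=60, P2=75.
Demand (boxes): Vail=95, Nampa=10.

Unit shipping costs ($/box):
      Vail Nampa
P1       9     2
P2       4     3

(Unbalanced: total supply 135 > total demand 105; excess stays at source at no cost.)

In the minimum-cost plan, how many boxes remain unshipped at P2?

Minimum-cost shipments:
  P1 to Vail: 20 × $9 = $180
  P1 to Nampa: 10 × $2 = $20
  P2 to Vail: 75 × $4 = $300
Total cost = $500.
P2 ships 75 of its 75, leaving 0.

0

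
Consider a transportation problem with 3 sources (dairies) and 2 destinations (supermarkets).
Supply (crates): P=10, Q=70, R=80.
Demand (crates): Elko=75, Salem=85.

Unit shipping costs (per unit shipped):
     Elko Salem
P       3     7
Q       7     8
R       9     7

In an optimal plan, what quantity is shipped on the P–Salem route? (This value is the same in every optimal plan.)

Optimal shipments:
  P to Elko: 10 × 3 = 30
  Q to Elko: 65 × 7 = 455
  Q to Salem: 5 × 8 = 40
  R to Salem: 80 × 7 = 560
Total cost = 1085.
The route P→Salem is not used.

0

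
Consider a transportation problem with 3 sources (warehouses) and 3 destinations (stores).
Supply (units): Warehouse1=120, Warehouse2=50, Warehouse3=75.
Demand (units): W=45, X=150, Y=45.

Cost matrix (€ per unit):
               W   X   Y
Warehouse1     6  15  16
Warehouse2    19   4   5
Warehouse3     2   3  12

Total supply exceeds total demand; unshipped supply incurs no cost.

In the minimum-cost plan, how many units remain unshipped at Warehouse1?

Minimum-cost shipments:
  Warehouse1→W: 45 × €6 = €270
  Warehouse1→X: 70 × €15 = €1050
  Warehouse2→X: 5 × €4 = €20
  Warehouse2→Y: 45 × €5 = €225
  Warehouse3→X: 75 × €3 = €225
Total cost = €1790.
Warehouse1 ships 115 of its 120, leaving 5.

5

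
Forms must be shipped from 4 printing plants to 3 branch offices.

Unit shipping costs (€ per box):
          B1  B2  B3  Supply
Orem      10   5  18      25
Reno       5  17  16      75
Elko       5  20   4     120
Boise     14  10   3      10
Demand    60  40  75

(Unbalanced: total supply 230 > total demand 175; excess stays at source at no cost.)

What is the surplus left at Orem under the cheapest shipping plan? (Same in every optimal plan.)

An optimal plan:
  Orem to B2: 25 boxes
  Reno to B1: 15 boxes
  Reno to B2: 5 boxes
  Elko to B1: 45 boxes
  Elko to B3: 75 boxes
  Boise to B2: 10 boxes
Total cost = €910.
Orem ships 25 of its 25, leaving 0.

0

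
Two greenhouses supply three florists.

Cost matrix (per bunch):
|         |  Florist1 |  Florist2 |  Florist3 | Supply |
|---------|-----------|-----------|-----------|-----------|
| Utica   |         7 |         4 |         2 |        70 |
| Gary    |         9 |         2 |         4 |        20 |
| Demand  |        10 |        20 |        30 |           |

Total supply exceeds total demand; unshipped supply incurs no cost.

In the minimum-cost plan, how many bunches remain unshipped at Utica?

Minimum-cost shipments:
  Utica–Florist1: 10 × 7 = 70
  Utica–Florist3: 30 × 2 = 60
  Gary–Florist2: 20 × 2 = 40
Total cost = 170.
Utica ships 40 of its 70, leaving 30.

30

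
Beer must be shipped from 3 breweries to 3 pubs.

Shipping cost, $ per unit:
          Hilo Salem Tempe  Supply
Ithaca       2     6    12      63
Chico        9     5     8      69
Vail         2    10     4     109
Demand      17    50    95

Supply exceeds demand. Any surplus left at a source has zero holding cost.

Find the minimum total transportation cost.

664

Optimal allocation:
  Ithaca–Hilo: 3 × $2 = $6
  Chico–Salem: 50 × $5 = $250
  Vail–Hilo: 14 × $2 = $28
  Vail–Tempe: 95 × $4 = $380
Total = 6 + 250 + 28 + 380 = $664.
(Supply check: Ithaca ships 3; Chico ships 50; Vail ships 109.)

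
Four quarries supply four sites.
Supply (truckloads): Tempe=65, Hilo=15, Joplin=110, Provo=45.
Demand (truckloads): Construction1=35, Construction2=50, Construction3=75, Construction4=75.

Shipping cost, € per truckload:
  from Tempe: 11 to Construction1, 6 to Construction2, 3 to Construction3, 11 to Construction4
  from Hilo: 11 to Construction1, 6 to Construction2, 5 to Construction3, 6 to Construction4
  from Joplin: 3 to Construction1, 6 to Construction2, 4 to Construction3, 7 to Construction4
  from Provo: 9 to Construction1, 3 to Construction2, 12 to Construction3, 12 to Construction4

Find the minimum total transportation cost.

An optimal shipping plan:
  Tempe to Construction3: 65 × €3 = €195
  Hilo to Construction4: 15 × €6 = €90
  Joplin to Construction1: 35 × €3 = €105
  Joplin to Construction2: 5 × €6 = €30
  Joplin to Construction3: 10 × €4 = €40
  Joplin to Construction4: 60 × €7 = €420
  Provo to Construction2: 45 × €3 = €135
Total = 195 + 90 + 105 + 30 + 40 + 420 + 135 = €1015.
(Supply check: Tempe ships 65; Hilo ships 15; Joplin ships 110; Provo ships 45.)

1015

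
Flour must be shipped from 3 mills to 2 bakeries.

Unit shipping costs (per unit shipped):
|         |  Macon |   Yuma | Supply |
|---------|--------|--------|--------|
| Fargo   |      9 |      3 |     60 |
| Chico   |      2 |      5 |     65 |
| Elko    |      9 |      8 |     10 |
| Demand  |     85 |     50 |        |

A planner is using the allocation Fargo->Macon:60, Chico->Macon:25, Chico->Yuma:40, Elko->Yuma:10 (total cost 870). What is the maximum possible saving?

Current plan cost = 60·9 + 25·2 + 40·5 + 10·8 = 870.
Optimal plan:
  Fargo–Macon: 10 × 9 = 90
  Fargo–Yuma: 50 × 3 = 150
  Chico–Macon: 65 × 2 = 130
  Elko–Macon: 10 × 9 = 90
Optimal cost = 460.
Saving = 870 − 460 = 410.

410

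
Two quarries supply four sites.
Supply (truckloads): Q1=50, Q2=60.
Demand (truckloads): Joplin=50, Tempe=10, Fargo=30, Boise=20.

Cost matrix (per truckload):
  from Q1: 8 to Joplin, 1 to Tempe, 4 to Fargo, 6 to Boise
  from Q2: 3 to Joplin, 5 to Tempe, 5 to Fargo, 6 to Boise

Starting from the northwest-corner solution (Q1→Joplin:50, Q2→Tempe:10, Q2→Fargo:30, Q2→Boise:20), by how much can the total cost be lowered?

Current plan cost = 50·8 + 10·5 + 30·5 + 20·6 = 720.
Optimal plan:
  Q1->Tempe: 10 truckloads
  Q1->Fargo: 30 truckloads
  Q1->Boise: 10 truckloads
  Q2->Joplin: 50 truckloads
  Q2->Boise: 10 truckloads
Optimal cost = 400.
Saving = 720 − 400 = 320.

320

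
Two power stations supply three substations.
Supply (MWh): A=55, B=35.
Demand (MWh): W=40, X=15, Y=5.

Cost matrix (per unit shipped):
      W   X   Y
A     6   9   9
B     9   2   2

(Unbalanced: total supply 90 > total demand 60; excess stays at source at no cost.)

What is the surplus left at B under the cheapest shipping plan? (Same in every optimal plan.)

15

An optimal plan:
  A to W: 40 × 6 = 240
  B to X: 15 × 2 = 30
  B to Y: 5 × 2 = 10
Total cost = 280.
B ships 20 of its 35, leaving 15.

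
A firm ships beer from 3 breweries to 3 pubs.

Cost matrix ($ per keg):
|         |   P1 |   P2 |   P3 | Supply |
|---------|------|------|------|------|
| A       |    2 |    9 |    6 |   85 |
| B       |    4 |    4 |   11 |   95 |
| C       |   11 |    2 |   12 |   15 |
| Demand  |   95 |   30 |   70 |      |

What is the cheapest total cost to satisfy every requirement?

An optimal shipping plan:
  A->P1: 15 × $2 = $30
  A->P3: 70 × $6 = $420
  B->P1: 80 × $4 = $320
  B->P2: 15 × $4 = $60
  C->P2: 15 × $2 = $30
Total = 30 + 420 + 320 + 60 + 30 = $860.
(Supply check: A ships 85; B ships 95; C ships 15.)

860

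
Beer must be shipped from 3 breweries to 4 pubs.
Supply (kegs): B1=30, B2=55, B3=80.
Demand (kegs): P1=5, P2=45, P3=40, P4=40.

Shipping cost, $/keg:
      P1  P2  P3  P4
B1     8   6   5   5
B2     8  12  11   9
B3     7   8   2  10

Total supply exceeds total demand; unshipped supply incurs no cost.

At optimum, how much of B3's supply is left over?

An optimal plan:
  B1->P2: 5 × $6 = $30
  B1->P4: 25 × $5 = $125
  B2->P1: 5 × $8 = $40
  B2->P4: 15 × $9 = $135
  B3->P2: 40 × $8 = $320
  B3->P3: 40 × $2 = $80
Total cost = $730.
B3 ships 80 of its 80, leaving 0.

0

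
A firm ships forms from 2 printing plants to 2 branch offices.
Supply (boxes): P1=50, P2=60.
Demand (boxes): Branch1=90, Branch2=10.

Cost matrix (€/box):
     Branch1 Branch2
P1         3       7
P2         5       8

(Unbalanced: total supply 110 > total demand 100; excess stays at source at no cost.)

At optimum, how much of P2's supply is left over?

An optimal plan:
  P1 to Branch1: 50 × €3 = €150
  P2 to Branch1: 40 × €5 = €200
  P2 to Branch2: 10 × €8 = €80
Total cost = €430.
P2 ships 50 of its 60, leaving 10.

10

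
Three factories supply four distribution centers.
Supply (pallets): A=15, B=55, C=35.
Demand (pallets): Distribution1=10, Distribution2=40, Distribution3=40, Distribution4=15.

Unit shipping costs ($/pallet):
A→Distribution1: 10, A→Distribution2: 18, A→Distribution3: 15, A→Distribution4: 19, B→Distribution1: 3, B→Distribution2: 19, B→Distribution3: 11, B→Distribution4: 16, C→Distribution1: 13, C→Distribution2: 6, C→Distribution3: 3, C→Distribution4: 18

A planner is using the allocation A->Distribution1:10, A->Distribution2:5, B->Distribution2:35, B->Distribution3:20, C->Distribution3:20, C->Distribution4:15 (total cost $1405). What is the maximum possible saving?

Current plan cost = 10·10 + 5·18 + 35·19 + 20·11 + 20·3 + 15·18 = $1405.
Optimal plan:
  A->Distribution2: 5 × $18 = $90
  A->Distribution4: 10 × $19 = $190
  B->Distribution1: 10 × $3 = $30
  B->Distribution3: 40 × $11 = $440
  B->Distribution4: 5 × $16 = $80
  C->Distribution2: 35 × $6 = $210
Optimal cost = $1040.
Saving = 1405 − 1040 = $365.

365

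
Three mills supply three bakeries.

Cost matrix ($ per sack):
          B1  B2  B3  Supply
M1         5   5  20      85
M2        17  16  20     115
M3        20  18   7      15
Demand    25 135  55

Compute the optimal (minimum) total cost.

2530

One minimum-cost allocation:
  M1→B1: 25 × $5 = $125
  M1→B2: 60 × $5 = $300
  M2→B2: 75 × $16 = $1200
  M2→B3: 40 × $20 = $800
  M3→B3: 15 × $7 = $105
Total = 125 + 300 + 1200 + 800 + 105 = $2530.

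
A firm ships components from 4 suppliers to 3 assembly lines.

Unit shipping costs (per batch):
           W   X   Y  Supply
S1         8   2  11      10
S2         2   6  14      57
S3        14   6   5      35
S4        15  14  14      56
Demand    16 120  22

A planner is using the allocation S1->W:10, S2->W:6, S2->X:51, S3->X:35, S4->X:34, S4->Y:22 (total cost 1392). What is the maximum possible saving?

122

Current plan cost = 10·8 + 6·2 + 51·6 + 35·6 + 34·14 + 22·14 = 1392.
Optimal plan:
  S1–X: 10 × 2 = 20
  S2–W: 16 × 2 = 32
  S2–X: 41 × 6 = 246
  S3–X: 13 × 6 = 78
  S3–Y: 22 × 5 = 110
  S4–X: 56 × 14 = 784
Optimal cost = 1270.
Saving = 1392 − 1270 = 122.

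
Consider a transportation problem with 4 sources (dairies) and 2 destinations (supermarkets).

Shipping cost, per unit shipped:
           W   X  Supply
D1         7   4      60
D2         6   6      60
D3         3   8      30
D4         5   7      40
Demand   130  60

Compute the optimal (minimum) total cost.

890

One minimum-cost allocation:
  D1→X: 60 × 4 = 240
  D2→W: 60 × 6 = 360
  D3→W: 30 × 3 = 90
  D4→W: 40 × 5 = 200
Total = 240 + 360 + 90 + 200 = 890.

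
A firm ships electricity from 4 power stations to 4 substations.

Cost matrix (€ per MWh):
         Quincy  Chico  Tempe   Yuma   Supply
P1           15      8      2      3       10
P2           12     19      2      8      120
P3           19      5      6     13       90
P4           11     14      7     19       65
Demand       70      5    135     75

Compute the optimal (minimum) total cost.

A cheapest plan:
  P1 to Yuma: 10 × €3 = €30
  P2 to Quincy: 5 × €12 = €60
  P2 to Tempe: 50 × €2 = €100
  P2 to Yuma: 65 × €8 = €520
  P3 to Chico: 5 × €5 = €25
  P3 to Tempe: 85 × €6 = €510
  P4 to Quincy: 65 × €11 = €715
Total = 30 + 60 + 100 + 520 + 25 + 510 + 715 = €1960.
(Supply check: P1 ships 10; P2 ships 120; P3 ships 90; P4 ships 65.)

1960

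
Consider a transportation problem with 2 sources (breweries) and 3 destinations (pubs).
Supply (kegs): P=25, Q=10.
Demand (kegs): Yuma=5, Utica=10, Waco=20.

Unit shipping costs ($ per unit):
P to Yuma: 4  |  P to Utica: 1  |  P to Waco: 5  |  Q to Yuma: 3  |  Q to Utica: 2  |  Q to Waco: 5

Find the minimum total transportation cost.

125

A cheapest plan:
  P→Utica: 10 × $1 = $10
  P→Waco: 15 × $5 = $75
  Q→Yuma: 5 × $3 = $15
  Q→Waco: 5 × $5 = $25
Total = 10 + 75 + 15 + 25 = $125.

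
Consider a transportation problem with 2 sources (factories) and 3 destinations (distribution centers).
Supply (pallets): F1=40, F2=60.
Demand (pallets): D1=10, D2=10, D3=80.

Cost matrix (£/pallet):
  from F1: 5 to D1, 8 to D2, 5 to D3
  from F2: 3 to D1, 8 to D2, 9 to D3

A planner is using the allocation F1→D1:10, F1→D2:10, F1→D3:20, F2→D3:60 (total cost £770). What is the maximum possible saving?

Current plan cost = 10·5 + 10·8 + 20·5 + 60·9 = £770.
Optimal plan:
  F1->D3: 40 pallets
  F2->D1: 10 pallets
  F2->D2: 10 pallets
  F2->D3: 40 pallets
Optimal cost = £670.
Saving = 770 − 670 = £100.

100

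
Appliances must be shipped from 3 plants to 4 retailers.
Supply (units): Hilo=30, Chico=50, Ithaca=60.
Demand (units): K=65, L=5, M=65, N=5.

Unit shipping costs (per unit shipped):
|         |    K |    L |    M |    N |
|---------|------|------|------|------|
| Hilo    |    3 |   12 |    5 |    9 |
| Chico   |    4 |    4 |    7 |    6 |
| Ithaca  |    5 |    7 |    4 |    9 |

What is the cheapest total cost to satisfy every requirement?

Optimal allocation:
  Hilo–K: 25 × 3 = 75
  Hilo–M: 5 × 5 = 25
  Chico–K: 40 × 4 = 160
  Chico–L: 5 × 4 = 20
  Chico–N: 5 × 6 = 30
  Ithaca–M: 60 × 4 = 240
Total = 75 + 25 + 160 + 20 + 30 + 240 = 550.

550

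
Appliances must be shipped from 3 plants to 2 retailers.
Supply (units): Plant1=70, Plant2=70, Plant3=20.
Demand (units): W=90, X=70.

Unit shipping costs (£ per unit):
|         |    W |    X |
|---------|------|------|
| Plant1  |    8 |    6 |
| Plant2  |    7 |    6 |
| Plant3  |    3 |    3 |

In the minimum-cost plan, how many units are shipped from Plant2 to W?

70

The minimum-cost plan:
  Plant1 to X: 70 × £6 = £420
  Plant2 to W: 70 × £7 = £490
  Plant3 to W: 20 × £3 = £60
Total cost = £970.
So Plant2→W carries 70 units.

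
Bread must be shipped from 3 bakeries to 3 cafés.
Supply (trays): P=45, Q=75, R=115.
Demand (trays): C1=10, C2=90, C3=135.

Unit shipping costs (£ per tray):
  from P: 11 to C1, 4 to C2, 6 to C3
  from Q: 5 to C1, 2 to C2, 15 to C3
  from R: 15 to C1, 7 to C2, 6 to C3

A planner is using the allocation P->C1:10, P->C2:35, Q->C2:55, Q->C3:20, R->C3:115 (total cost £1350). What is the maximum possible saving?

Current plan cost = 10·11 + 35·4 + 55·2 + 20·15 + 115·6 = £1350.
Optimal plan:
  P→C2: 25 × £4 = £100
  P→C3: 20 × £6 = £120
  Q→C1: 10 × £5 = £50
  Q→C2: 65 × £2 = £130
  R→C3: 115 × £6 = £690
Optimal cost = £1090.
Saving = 1350 − 1090 = £260.

260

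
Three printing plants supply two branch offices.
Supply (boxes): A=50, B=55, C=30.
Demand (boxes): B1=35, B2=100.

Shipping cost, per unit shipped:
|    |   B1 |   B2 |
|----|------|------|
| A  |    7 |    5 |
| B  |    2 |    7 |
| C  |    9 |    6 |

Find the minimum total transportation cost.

One minimum-cost allocation:
  A→B2: 50 × 5 = 250
  B→B1: 35 × 2 = 70
  B→B2: 20 × 7 = 140
  C→B2: 30 × 6 = 180
Total = 250 + 70 + 140 + 180 = 640.
(Supply check: A ships 50; B ships 55; C ships 30.)

640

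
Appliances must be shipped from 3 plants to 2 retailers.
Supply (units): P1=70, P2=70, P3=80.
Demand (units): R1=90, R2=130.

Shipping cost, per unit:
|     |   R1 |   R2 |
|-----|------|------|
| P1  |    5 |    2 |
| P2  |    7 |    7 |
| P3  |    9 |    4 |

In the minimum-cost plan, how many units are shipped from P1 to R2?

The minimum-cost plan:
  P1 to R1: 20 × 5 = 100
  P1 to R2: 50 × 2 = 100
  P2 to R1: 70 × 7 = 490
  P3 to R2: 80 × 4 = 320
Total cost = 1010.
So P1→R2 carries 50 units.

50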